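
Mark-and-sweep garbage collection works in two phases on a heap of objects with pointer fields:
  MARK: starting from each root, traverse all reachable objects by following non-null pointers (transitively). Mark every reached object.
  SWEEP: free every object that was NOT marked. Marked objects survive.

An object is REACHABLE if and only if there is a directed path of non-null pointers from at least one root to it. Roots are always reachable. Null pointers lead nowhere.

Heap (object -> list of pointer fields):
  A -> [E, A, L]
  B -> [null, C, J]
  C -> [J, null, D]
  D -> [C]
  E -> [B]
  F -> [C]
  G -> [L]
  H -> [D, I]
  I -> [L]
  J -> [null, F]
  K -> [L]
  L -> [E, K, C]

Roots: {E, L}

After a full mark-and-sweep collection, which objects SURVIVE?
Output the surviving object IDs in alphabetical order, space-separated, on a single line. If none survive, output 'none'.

Answer: B C D E F J K L

Derivation:
Roots: E L
Mark E: refs=B, marked=E
Mark L: refs=E K C, marked=E L
Mark B: refs=null C J, marked=B E L
Mark K: refs=L, marked=B E K L
Mark C: refs=J null D, marked=B C E K L
Mark J: refs=null F, marked=B C E J K L
Mark D: refs=C, marked=B C D E J K L
Mark F: refs=C, marked=B C D E F J K L
Unmarked (collected): A G H I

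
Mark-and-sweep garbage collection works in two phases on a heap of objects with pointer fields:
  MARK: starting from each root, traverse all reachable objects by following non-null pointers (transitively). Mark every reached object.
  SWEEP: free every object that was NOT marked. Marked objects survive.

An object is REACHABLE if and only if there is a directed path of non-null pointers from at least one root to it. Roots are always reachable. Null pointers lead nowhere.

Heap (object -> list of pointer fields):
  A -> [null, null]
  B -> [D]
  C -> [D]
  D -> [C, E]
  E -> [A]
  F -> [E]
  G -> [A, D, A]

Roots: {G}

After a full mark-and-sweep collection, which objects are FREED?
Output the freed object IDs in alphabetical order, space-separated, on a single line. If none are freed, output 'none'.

Answer: B F

Derivation:
Roots: G
Mark G: refs=A D A, marked=G
Mark A: refs=null null, marked=A G
Mark D: refs=C E, marked=A D G
Mark C: refs=D, marked=A C D G
Mark E: refs=A, marked=A C D E G
Unmarked (collected): B F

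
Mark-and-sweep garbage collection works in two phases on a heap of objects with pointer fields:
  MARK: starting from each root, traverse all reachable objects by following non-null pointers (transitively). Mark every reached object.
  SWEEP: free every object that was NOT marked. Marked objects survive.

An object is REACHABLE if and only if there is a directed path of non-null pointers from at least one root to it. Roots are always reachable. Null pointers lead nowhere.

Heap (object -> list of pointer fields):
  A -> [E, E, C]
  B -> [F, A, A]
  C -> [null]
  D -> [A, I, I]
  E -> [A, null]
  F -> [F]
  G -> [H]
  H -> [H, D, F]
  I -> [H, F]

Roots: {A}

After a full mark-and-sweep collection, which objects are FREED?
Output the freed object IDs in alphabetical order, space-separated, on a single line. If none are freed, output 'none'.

Roots: A
Mark A: refs=E E C, marked=A
Mark E: refs=A null, marked=A E
Mark C: refs=null, marked=A C E
Unmarked (collected): B D F G H I

Answer: B D F G H I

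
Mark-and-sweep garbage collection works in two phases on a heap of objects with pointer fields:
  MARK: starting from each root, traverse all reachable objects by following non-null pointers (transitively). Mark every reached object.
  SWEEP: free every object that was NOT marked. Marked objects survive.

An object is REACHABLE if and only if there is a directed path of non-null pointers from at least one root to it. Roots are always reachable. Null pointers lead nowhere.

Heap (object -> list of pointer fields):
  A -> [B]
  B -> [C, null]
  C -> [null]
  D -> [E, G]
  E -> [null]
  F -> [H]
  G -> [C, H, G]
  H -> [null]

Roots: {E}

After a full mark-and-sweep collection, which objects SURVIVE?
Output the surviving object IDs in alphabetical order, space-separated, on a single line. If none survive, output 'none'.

Roots: E
Mark E: refs=null, marked=E
Unmarked (collected): A B C D F G H

Answer: E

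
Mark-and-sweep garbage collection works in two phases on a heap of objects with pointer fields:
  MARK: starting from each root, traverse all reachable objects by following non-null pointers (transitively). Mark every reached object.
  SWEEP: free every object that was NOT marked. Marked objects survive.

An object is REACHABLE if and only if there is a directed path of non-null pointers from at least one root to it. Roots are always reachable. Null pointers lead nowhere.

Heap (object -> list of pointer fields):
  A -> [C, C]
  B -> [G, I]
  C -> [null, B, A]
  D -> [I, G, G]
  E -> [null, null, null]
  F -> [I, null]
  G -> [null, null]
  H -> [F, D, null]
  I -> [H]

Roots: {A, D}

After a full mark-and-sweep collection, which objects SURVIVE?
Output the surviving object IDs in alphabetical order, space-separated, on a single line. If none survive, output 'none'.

Answer: A B C D F G H I

Derivation:
Roots: A D
Mark A: refs=C C, marked=A
Mark D: refs=I G G, marked=A D
Mark C: refs=null B A, marked=A C D
Mark I: refs=H, marked=A C D I
Mark G: refs=null null, marked=A C D G I
Mark B: refs=G I, marked=A B C D G I
Mark H: refs=F D null, marked=A B C D G H I
Mark F: refs=I null, marked=A B C D F G H I
Unmarked (collected): E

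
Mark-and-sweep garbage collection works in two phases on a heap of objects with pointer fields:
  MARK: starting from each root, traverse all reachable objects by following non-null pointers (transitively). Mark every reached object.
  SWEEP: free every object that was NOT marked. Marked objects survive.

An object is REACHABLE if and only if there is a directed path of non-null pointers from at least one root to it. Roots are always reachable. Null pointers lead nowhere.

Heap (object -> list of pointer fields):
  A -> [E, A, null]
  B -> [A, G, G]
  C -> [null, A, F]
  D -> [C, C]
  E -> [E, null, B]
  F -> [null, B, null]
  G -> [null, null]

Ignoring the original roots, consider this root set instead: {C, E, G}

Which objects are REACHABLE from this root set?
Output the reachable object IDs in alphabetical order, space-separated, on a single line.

Roots: C E G
Mark C: refs=null A F, marked=C
Mark E: refs=E null B, marked=C E
Mark G: refs=null null, marked=C E G
Mark A: refs=E A null, marked=A C E G
Mark F: refs=null B null, marked=A C E F G
Mark B: refs=A G G, marked=A B C E F G
Unmarked (collected): D

Answer: A B C E F G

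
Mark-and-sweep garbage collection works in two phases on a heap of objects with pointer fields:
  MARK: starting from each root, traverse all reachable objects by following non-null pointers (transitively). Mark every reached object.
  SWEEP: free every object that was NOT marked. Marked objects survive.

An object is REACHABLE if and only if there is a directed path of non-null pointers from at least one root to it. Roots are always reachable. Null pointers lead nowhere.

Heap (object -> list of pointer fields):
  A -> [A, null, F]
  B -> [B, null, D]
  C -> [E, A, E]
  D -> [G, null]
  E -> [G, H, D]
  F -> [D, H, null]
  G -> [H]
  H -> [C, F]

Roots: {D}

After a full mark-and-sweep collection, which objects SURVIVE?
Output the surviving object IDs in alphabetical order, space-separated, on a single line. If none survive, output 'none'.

Answer: A C D E F G H

Derivation:
Roots: D
Mark D: refs=G null, marked=D
Mark G: refs=H, marked=D G
Mark H: refs=C F, marked=D G H
Mark C: refs=E A E, marked=C D G H
Mark F: refs=D H null, marked=C D F G H
Mark E: refs=G H D, marked=C D E F G H
Mark A: refs=A null F, marked=A C D E F G H
Unmarked (collected): B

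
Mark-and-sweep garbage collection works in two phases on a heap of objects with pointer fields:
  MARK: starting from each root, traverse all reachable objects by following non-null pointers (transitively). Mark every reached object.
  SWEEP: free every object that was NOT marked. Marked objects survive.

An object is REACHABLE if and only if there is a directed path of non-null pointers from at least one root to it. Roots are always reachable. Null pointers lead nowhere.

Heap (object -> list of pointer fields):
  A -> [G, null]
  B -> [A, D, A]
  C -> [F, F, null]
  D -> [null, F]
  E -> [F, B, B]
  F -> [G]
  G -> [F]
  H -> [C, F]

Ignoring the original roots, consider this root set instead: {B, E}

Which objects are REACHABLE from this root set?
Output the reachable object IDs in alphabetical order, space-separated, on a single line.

Roots: B E
Mark B: refs=A D A, marked=B
Mark E: refs=F B B, marked=B E
Mark A: refs=G null, marked=A B E
Mark D: refs=null F, marked=A B D E
Mark F: refs=G, marked=A B D E F
Mark G: refs=F, marked=A B D E F G
Unmarked (collected): C H

Answer: A B D E F G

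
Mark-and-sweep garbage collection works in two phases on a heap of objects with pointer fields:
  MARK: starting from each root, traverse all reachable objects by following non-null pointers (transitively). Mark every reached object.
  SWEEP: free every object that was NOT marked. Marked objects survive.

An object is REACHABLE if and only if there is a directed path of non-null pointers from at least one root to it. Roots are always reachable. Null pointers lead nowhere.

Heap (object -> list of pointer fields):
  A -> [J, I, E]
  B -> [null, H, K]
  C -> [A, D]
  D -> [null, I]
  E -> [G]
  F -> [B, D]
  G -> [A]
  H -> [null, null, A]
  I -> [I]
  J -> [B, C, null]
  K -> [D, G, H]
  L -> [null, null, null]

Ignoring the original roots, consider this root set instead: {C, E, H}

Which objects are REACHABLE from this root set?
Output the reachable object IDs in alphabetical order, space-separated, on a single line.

Roots: C E H
Mark C: refs=A D, marked=C
Mark E: refs=G, marked=C E
Mark H: refs=null null A, marked=C E H
Mark A: refs=J I E, marked=A C E H
Mark D: refs=null I, marked=A C D E H
Mark G: refs=A, marked=A C D E G H
Mark J: refs=B C null, marked=A C D E G H J
Mark I: refs=I, marked=A C D E G H I J
Mark B: refs=null H K, marked=A B C D E G H I J
Mark K: refs=D G H, marked=A B C D E G H I J K
Unmarked (collected): F L

Answer: A B C D E G H I J K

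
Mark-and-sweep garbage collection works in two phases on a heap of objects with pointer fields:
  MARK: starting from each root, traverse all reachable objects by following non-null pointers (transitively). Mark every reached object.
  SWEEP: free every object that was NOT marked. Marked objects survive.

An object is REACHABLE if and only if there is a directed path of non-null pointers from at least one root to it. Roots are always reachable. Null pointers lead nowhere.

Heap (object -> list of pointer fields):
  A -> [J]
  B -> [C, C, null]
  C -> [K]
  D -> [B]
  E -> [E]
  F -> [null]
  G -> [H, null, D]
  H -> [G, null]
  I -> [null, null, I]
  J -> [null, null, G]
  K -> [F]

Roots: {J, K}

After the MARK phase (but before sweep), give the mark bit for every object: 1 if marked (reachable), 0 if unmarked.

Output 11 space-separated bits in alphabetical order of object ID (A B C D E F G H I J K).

Roots: J K
Mark J: refs=null null G, marked=J
Mark K: refs=F, marked=J K
Mark G: refs=H null D, marked=G J K
Mark F: refs=null, marked=F G J K
Mark H: refs=G null, marked=F G H J K
Mark D: refs=B, marked=D F G H J K
Mark B: refs=C C null, marked=B D F G H J K
Mark C: refs=K, marked=B C D F G H J K
Unmarked (collected): A E I

Answer: 0 1 1 1 0 1 1 1 0 1 1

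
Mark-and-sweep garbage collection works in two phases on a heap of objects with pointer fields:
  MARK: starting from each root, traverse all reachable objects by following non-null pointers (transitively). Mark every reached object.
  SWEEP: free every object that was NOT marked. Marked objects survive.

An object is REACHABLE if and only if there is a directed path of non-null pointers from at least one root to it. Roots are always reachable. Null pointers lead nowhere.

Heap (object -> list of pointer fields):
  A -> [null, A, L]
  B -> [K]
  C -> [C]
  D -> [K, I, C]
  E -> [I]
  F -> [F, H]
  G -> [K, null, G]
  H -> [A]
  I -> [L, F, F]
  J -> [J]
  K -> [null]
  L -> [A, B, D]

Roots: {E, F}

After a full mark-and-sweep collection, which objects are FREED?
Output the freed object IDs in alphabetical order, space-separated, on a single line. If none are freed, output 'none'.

Answer: G J

Derivation:
Roots: E F
Mark E: refs=I, marked=E
Mark F: refs=F H, marked=E F
Mark I: refs=L F F, marked=E F I
Mark H: refs=A, marked=E F H I
Mark L: refs=A B D, marked=E F H I L
Mark A: refs=null A L, marked=A E F H I L
Mark B: refs=K, marked=A B E F H I L
Mark D: refs=K I C, marked=A B D E F H I L
Mark K: refs=null, marked=A B D E F H I K L
Mark C: refs=C, marked=A B C D E F H I K L
Unmarked (collected): G J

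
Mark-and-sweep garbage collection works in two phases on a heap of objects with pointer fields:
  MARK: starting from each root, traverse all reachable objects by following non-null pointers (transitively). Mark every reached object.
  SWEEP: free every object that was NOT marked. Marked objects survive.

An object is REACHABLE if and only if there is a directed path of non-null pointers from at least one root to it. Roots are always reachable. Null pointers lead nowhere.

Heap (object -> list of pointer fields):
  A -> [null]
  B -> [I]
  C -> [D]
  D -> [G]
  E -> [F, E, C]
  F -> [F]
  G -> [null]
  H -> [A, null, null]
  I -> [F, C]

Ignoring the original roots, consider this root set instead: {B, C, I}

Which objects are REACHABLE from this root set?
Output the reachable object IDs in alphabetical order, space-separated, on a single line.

Answer: B C D F G I

Derivation:
Roots: B C I
Mark B: refs=I, marked=B
Mark C: refs=D, marked=B C
Mark I: refs=F C, marked=B C I
Mark D: refs=G, marked=B C D I
Mark F: refs=F, marked=B C D F I
Mark G: refs=null, marked=B C D F G I
Unmarked (collected): A E H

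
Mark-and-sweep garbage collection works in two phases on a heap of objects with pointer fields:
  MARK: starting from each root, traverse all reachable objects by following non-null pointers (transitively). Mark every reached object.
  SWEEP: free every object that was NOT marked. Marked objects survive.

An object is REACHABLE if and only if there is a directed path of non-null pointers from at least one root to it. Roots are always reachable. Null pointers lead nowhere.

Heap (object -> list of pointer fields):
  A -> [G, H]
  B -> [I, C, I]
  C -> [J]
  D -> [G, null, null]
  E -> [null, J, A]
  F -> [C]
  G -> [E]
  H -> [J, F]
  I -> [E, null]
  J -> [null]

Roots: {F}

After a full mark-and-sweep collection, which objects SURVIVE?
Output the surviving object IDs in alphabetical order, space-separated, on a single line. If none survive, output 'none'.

Roots: F
Mark F: refs=C, marked=F
Mark C: refs=J, marked=C F
Mark J: refs=null, marked=C F J
Unmarked (collected): A B D E G H I

Answer: C F J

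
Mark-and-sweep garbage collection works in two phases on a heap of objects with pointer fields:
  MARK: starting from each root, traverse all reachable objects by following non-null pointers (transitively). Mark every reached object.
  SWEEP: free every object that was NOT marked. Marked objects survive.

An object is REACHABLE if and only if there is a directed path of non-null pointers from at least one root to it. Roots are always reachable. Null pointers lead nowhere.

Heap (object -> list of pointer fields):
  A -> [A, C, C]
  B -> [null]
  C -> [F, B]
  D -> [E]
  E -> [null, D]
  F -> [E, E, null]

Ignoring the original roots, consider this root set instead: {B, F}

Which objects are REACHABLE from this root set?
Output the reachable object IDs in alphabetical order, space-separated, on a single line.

Roots: B F
Mark B: refs=null, marked=B
Mark F: refs=E E null, marked=B F
Mark E: refs=null D, marked=B E F
Mark D: refs=E, marked=B D E F
Unmarked (collected): A C

Answer: B D E F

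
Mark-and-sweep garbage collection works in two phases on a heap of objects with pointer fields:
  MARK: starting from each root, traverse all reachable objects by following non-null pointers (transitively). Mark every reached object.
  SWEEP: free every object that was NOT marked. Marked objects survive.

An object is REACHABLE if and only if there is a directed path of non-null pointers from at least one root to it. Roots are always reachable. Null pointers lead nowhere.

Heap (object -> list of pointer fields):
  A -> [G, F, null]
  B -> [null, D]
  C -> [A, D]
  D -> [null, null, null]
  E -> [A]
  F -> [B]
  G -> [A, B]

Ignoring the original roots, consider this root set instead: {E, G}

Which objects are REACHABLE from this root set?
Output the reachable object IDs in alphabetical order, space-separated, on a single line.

Answer: A B D E F G

Derivation:
Roots: E G
Mark E: refs=A, marked=E
Mark G: refs=A B, marked=E G
Mark A: refs=G F null, marked=A E G
Mark B: refs=null D, marked=A B E G
Mark F: refs=B, marked=A B E F G
Mark D: refs=null null null, marked=A B D E F G
Unmarked (collected): C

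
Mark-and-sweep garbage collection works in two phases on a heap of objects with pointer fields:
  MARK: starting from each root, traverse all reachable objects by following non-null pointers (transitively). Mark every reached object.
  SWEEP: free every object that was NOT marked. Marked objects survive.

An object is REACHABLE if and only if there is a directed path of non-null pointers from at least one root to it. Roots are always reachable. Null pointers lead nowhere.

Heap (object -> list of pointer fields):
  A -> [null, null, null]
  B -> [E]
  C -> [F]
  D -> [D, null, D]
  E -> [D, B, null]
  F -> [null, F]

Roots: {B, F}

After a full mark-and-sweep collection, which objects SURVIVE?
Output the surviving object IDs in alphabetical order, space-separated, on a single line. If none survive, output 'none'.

Roots: B F
Mark B: refs=E, marked=B
Mark F: refs=null F, marked=B F
Mark E: refs=D B null, marked=B E F
Mark D: refs=D null D, marked=B D E F
Unmarked (collected): A C

Answer: B D E F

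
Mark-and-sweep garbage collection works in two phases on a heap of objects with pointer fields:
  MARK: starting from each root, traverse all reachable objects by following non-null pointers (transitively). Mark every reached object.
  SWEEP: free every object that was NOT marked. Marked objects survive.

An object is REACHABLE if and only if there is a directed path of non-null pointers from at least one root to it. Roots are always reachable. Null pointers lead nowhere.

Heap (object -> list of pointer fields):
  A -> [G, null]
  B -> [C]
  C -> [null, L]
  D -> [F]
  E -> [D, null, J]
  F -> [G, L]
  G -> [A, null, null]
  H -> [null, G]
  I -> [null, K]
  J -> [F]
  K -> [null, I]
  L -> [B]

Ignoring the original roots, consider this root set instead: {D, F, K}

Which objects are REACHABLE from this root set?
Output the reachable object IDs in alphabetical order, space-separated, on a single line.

Answer: A B C D F G I K L

Derivation:
Roots: D F K
Mark D: refs=F, marked=D
Mark F: refs=G L, marked=D F
Mark K: refs=null I, marked=D F K
Mark G: refs=A null null, marked=D F G K
Mark L: refs=B, marked=D F G K L
Mark I: refs=null K, marked=D F G I K L
Mark A: refs=G null, marked=A D F G I K L
Mark B: refs=C, marked=A B D F G I K L
Mark C: refs=null L, marked=A B C D F G I K L
Unmarked (collected): E H J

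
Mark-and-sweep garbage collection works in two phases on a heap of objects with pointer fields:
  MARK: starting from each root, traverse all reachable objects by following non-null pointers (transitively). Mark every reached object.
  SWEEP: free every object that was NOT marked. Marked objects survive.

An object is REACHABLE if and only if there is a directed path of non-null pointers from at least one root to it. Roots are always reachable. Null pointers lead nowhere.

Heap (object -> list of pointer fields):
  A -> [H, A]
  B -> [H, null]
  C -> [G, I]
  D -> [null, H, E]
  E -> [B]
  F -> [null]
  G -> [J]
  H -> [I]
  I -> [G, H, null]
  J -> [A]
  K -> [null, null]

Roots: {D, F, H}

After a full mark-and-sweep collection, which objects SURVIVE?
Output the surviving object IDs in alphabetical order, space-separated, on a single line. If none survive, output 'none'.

Answer: A B D E F G H I J

Derivation:
Roots: D F H
Mark D: refs=null H E, marked=D
Mark F: refs=null, marked=D F
Mark H: refs=I, marked=D F H
Mark E: refs=B, marked=D E F H
Mark I: refs=G H null, marked=D E F H I
Mark B: refs=H null, marked=B D E F H I
Mark G: refs=J, marked=B D E F G H I
Mark J: refs=A, marked=B D E F G H I J
Mark A: refs=H A, marked=A B D E F G H I J
Unmarked (collected): C K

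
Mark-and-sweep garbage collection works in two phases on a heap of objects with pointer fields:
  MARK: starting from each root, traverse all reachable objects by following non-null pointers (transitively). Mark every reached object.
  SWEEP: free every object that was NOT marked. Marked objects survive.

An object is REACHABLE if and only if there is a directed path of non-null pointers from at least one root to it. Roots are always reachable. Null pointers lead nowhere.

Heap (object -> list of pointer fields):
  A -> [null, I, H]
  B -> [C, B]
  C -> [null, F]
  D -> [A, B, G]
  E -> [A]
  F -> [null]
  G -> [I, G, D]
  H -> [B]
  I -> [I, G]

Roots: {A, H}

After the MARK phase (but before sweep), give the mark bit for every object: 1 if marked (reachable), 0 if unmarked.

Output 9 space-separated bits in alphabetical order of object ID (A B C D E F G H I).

Answer: 1 1 1 1 0 1 1 1 1

Derivation:
Roots: A H
Mark A: refs=null I H, marked=A
Mark H: refs=B, marked=A H
Mark I: refs=I G, marked=A H I
Mark B: refs=C B, marked=A B H I
Mark G: refs=I G D, marked=A B G H I
Mark C: refs=null F, marked=A B C G H I
Mark D: refs=A B G, marked=A B C D G H I
Mark F: refs=null, marked=A B C D F G H I
Unmarked (collected): E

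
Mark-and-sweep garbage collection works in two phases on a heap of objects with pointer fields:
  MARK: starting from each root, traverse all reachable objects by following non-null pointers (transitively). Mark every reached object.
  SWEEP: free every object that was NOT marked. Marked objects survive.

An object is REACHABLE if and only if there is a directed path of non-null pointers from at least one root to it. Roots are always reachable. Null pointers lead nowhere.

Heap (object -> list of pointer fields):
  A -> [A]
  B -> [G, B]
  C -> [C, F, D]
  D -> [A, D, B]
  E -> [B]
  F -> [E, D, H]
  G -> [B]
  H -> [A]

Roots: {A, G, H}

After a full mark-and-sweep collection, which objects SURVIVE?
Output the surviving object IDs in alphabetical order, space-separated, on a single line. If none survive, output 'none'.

Roots: A G H
Mark A: refs=A, marked=A
Mark G: refs=B, marked=A G
Mark H: refs=A, marked=A G H
Mark B: refs=G B, marked=A B G H
Unmarked (collected): C D E F

Answer: A B G H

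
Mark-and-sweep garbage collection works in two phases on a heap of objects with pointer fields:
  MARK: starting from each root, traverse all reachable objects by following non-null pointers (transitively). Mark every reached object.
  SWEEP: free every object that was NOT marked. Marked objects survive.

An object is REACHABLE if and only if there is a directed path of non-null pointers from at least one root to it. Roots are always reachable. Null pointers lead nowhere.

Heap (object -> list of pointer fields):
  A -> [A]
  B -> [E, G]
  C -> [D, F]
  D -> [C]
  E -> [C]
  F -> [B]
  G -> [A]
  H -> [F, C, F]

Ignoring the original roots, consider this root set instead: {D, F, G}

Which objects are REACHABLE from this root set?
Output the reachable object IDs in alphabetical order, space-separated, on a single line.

Answer: A B C D E F G

Derivation:
Roots: D F G
Mark D: refs=C, marked=D
Mark F: refs=B, marked=D F
Mark G: refs=A, marked=D F G
Mark C: refs=D F, marked=C D F G
Mark B: refs=E G, marked=B C D F G
Mark A: refs=A, marked=A B C D F G
Mark E: refs=C, marked=A B C D E F G
Unmarked (collected): H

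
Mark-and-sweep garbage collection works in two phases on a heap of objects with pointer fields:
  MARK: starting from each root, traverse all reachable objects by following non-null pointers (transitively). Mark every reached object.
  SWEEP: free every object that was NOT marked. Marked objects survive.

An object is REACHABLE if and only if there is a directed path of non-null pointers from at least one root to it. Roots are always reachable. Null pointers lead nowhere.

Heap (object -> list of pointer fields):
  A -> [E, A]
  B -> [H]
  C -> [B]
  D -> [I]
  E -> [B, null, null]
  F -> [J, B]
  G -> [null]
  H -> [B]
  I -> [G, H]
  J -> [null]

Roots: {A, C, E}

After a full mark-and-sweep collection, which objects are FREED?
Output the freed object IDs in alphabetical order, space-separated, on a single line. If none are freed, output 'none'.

Answer: D F G I J

Derivation:
Roots: A C E
Mark A: refs=E A, marked=A
Mark C: refs=B, marked=A C
Mark E: refs=B null null, marked=A C E
Mark B: refs=H, marked=A B C E
Mark H: refs=B, marked=A B C E H
Unmarked (collected): D F G I J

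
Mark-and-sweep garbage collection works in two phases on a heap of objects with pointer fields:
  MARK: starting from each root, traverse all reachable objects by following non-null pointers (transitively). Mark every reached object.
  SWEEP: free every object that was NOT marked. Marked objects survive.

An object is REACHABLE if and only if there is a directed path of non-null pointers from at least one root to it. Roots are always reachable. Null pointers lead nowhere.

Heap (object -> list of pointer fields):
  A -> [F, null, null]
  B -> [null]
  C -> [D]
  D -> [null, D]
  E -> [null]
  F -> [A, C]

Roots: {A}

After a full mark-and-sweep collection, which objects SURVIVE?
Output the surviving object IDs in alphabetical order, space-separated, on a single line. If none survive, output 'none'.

Roots: A
Mark A: refs=F null null, marked=A
Mark F: refs=A C, marked=A F
Mark C: refs=D, marked=A C F
Mark D: refs=null D, marked=A C D F
Unmarked (collected): B E

Answer: A C D F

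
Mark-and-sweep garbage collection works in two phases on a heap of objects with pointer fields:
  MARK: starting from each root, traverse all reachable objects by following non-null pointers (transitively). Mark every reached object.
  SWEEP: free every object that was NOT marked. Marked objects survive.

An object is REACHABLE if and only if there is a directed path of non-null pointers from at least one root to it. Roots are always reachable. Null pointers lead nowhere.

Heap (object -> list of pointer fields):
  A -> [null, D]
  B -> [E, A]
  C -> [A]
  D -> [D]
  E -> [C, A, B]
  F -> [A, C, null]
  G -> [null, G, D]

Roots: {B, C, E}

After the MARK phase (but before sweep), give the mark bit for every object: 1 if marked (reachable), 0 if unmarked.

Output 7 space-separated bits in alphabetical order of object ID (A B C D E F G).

Answer: 1 1 1 1 1 0 0

Derivation:
Roots: B C E
Mark B: refs=E A, marked=B
Mark C: refs=A, marked=B C
Mark E: refs=C A B, marked=B C E
Mark A: refs=null D, marked=A B C E
Mark D: refs=D, marked=A B C D E
Unmarked (collected): F G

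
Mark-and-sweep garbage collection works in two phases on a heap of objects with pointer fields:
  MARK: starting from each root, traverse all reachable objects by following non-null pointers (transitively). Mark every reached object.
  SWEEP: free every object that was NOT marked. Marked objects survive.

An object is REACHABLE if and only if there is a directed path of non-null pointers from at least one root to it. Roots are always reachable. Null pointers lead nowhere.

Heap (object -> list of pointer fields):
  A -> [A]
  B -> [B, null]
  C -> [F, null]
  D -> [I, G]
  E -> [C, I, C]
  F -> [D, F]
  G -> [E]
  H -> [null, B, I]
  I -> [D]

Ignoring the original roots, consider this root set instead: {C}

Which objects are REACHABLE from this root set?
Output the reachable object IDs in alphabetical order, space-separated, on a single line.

Roots: C
Mark C: refs=F null, marked=C
Mark F: refs=D F, marked=C F
Mark D: refs=I G, marked=C D F
Mark I: refs=D, marked=C D F I
Mark G: refs=E, marked=C D F G I
Mark E: refs=C I C, marked=C D E F G I
Unmarked (collected): A B H

Answer: C D E F G I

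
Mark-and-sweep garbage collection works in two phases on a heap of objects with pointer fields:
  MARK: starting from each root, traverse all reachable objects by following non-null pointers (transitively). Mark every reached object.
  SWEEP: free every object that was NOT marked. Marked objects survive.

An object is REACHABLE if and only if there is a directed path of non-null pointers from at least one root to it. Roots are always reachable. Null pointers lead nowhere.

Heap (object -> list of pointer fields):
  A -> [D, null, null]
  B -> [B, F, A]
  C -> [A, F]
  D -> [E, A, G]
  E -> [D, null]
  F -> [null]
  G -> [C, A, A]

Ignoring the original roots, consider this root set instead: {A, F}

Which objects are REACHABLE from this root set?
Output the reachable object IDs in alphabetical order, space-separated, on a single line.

Roots: A F
Mark A: refs=D null null, marked=A
Mark F: refs=null, marked=A F
Mark D: refs=E A G, marked=A D F
Mark E: refs=D null, marked=A D E F
Mark G: refs=C A A, marked=A D E F G
Mark C: refs=A F, marked=A C D E F G
Unmarked (collected): B

Answer: A C D E F G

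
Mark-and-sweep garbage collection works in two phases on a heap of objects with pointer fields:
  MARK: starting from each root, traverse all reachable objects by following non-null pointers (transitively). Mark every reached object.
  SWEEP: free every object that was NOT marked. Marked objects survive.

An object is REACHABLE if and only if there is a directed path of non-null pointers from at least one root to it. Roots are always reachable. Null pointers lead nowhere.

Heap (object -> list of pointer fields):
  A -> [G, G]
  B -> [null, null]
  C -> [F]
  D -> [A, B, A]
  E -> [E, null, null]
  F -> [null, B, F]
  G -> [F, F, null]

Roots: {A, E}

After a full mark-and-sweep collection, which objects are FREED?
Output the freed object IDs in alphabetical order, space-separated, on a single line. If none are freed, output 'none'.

Roots: A E
Mark A: refs=G G, marked=A
Mark E: refs=E null null, marked=A E
Mark G: refs=F F null, marked=A E G
Mark F: refs=null B F, marked=A E F G
Mark B: refs=null null, marked=A B E F G
Unmarked (collected): C D

Answer: C D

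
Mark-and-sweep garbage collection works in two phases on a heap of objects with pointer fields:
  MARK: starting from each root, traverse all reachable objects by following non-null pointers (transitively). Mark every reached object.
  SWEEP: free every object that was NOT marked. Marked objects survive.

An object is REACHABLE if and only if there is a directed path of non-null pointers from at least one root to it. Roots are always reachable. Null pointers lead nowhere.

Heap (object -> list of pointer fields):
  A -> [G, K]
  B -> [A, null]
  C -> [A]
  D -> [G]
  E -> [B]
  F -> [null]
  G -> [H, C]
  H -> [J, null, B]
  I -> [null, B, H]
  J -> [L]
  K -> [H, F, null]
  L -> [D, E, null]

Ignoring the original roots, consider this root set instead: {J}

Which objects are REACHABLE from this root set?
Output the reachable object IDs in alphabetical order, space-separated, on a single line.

Roots: J
Mark J: refs=L, marked=J
Mark L: refs=D E null, marked=J L
Mark D: refs=G, marked=D J L
Mark E: refs=B, marked=D E J L
Mark G: refs=H C, marked=D E G J L
Mark B: refs=A null, marked=B D E G J L
Mark H: refs=J null B, marked=B D E G H J L
Mark C: refs=A, marked=B C D E G H J L
Mark A: refs=G K, marked=A B C D E G H J L
Mark K: refs=H F null, marked=A B C D E G H J K L
Mark F: refs=null, marked=A B C D E F G H J K L
Unmarked (collected): I

Answer: A B C D E F G H J K L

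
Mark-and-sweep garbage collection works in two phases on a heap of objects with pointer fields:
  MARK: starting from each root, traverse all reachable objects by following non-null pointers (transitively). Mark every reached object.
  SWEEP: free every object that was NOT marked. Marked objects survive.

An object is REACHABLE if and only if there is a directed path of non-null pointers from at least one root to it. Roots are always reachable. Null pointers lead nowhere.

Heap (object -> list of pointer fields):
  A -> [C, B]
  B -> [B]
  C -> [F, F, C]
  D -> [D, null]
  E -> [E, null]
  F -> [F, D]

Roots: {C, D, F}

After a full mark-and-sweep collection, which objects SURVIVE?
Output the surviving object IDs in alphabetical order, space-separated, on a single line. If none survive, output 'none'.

Answer: C D F

Derivation:
Roots: C D F
Mark C: refs=F F C, marked=C
Mark D: refs=D null, marked=C D
Mark F: refs=F D, marked=C D F
Unmarked (collected): A B E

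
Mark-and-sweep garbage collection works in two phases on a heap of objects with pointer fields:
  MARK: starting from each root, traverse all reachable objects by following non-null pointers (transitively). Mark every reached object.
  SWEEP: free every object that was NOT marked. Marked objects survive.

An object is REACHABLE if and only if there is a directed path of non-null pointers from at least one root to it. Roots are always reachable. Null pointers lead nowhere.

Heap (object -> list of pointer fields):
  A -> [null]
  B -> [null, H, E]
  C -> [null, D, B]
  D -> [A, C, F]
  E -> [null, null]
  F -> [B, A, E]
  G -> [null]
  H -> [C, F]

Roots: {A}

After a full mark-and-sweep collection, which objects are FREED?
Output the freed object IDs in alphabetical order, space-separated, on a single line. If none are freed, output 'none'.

Roots: A
Mark A: refs=null, marked=A
Unmarked (collected): B C D E F G H

Answer: B C D E F G H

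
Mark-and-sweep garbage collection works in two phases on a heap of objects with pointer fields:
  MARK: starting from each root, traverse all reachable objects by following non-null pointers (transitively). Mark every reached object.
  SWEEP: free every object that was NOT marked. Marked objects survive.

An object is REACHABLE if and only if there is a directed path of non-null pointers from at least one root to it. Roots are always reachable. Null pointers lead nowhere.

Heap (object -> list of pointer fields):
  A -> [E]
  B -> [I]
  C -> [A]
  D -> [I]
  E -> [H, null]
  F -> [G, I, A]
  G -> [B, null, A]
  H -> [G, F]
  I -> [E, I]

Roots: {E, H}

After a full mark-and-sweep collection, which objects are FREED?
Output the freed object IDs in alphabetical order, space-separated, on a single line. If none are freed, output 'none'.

Answer: C D

Derivation:
Roots: E H
Mark E: refs=H null, marked=E
Mark H: refs=G F, marked=E H
Mark G: refs=B null A, marked=E G H
Mark F: refs=G I A, marked=E F G H
Mark B: refs=I, marked=B E F G H
Mark A: refs=E, marked=A B E F G H
Mark I: refs=E I, marked=A B E F G H I
Unmarked (collected): C D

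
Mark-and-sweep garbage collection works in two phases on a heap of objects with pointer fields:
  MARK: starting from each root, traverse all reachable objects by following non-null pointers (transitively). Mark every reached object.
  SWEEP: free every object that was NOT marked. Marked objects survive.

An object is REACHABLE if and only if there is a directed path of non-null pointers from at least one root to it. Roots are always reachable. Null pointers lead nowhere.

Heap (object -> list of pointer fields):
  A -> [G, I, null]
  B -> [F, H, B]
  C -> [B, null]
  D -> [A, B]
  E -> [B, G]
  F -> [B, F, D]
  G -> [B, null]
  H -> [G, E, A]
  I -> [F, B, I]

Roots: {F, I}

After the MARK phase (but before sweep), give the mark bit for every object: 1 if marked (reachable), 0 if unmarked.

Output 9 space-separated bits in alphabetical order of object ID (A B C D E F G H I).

Roots: F I
Mark F: refs=B F D, marked=F
Mark I: refs=F B I, marked=F I
Mark B: refs=F H B, marked=B F I
Mark D: refs=A B, marked=B D F I
Mark H: refs=G E A, marked=B D F H I
Mark A: refs=G I null, marked=A B D F H I
Mark G: refs=B null, marked=A B D F G H I
Mark E: refs=B G, marked=A B D E F G H I
Unmarked (collected): C

Answer: 1 1 0 1 1 1 1 1 1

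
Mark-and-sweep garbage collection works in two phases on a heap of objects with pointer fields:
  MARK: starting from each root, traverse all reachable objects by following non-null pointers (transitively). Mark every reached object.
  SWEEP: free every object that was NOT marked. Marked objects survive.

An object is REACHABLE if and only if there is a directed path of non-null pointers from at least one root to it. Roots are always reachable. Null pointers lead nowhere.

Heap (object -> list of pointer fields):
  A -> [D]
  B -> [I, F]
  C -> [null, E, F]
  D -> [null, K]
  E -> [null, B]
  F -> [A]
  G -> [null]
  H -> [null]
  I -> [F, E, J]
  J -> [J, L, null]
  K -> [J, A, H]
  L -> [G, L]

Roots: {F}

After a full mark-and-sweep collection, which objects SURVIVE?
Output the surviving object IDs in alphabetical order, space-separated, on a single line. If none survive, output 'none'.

Answer: A D F G H J K L

Derivation:
Roots: F
Mark F: refs=A, marked=F
Mark A: refs=D, marked=A F
Mark D: refs=null K, marked=A D F
Mark K: refs=J A H, marked=A D F K
Mark J: refs=J L null, marked=A D F J K
Mark H: refs=null, marked=A D F H J K
Mark L: refs=G L, marked=A D F H J K L
Mark G: refs=null, marked=A D F G H J K L
Unmarked (collected): B C E I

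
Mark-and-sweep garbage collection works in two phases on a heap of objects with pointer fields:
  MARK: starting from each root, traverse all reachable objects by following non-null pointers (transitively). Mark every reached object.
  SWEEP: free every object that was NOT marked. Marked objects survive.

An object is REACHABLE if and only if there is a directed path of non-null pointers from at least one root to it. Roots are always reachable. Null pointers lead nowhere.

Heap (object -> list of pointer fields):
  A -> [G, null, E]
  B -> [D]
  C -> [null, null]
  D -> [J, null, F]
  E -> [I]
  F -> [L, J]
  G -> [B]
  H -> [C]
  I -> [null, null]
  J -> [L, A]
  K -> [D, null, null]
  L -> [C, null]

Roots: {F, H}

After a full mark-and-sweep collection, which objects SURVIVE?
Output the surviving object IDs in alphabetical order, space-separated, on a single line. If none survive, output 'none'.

Answer: A B C D E F G H I J L

Derivation:
Roots: F H
Mark F: refs=L J, marked=F
Mark H: refs=C, marked=F H
Mark L: refs=C null, marked=F H L
Mark J: refs=L A, marked=F H J L
Mark C: refs=null null, marked=C F H J L
Mark A: refs=G null E, marked=A C F H J L
Mark G: refs=B, marked=A C F G H J L
Mark E: refs=I, marked=A C E F G H J L
Mark B: refs=D, marked=A B C E F G H J L
Mark I: refs=null null, marked=A B C E F G H I J L
Mark D: refs=J null F, marked=A B C D E F G H I J L
Unmarked (collected): K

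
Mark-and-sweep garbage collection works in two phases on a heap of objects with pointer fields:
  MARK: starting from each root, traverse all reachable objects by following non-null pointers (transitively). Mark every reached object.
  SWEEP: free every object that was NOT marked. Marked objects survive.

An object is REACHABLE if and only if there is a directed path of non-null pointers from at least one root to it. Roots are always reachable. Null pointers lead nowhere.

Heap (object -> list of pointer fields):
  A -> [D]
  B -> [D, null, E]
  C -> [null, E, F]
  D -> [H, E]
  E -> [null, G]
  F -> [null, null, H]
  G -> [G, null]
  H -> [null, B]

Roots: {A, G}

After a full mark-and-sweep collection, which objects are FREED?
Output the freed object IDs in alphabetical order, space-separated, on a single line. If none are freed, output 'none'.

Answer: C F

Derivation:
Roots: A G
Mark A: refs=D, marked=A
Mark G: refs=G null, marked=A G
Mark D: refs=H E, marked=A D G
Mark H: refs=null B, marked=A D G H
Mark E: refs=null G, marked=A D E G H
Mark B: refs=D null E, marked=A B D E G H
Unmarked (collected): C F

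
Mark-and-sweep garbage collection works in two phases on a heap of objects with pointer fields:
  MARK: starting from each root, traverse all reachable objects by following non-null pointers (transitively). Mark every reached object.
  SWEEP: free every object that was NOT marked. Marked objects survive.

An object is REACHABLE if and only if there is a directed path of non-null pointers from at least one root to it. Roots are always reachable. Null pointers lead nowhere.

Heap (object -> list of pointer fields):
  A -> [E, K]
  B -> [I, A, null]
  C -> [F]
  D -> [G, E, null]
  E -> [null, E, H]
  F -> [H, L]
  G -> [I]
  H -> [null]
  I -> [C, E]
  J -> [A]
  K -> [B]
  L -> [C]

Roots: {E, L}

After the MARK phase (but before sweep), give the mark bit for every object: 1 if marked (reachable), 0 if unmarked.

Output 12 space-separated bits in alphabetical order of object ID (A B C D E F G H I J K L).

Roots: E L
Mark E: refs=null E H, marked=E
Mark L: refs=C, marked=E L
Mark H: refs=null, marked=E H L
Mark C: refs=F, marked=C E H L
Mark F: refs=H L, marked=C E F H L
Unmarked (collected): A B D G I J K

Answer: 0 0 1 0 1 1 0 1 0 0 0 1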